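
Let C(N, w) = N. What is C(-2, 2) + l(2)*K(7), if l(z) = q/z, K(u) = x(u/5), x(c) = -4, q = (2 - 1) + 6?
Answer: -16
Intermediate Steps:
q = 7 (q = 1 + 6 = 7)
K(u) = -4
l(z) = 7/z
C(-2, 2) + l(2)*K(7) = -2 + (7/2)*(-4) = -2 - 14 = -16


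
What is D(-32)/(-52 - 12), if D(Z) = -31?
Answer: 31/64 ≈ 0.48438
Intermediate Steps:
D(-32)/(-52 - 12) = -31/(-52 - 12) = -31/(-64) = -1/64*(-31) = 31/64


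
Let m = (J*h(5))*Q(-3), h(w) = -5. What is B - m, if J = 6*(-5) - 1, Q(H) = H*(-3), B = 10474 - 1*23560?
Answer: -14481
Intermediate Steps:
B = -13086 (B = 10474 - 23560 = -13086)
Q(H) = -3*H
J = -31 (J = -30 - 1 = -31)
m = 1395 (m = (-31*(-5))*(-3*(-3)) = 155*9 = 1395)
B - m = -13086 - 1*1395 = -13086 - 1395 = -14481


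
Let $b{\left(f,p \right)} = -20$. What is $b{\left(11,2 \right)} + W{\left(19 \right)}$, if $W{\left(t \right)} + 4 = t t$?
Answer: $337$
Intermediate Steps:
$W{\left(t \right)} = -4 + t^{2}$ ($W{\left(t \right)} = -4 + t t = -4 + t^{2}$)
$b{\left(11,2 \right)} + W{\left(19 \right)} = -20 - \left(4 - 19^{2}\right) = -20 + \left(-4 + 361\right) = -20 + 357 = 337$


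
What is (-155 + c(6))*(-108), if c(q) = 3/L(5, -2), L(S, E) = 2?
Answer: 16578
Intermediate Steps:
c(q) = 3/2
(-155 + c(6))*(-108) = (-155 + 3/2)*(-108) = -307/2*(-108) = 16578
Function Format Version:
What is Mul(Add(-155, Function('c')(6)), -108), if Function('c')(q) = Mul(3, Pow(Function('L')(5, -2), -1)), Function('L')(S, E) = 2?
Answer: 16578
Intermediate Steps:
Function('c')(q) = Rational(3, 2) (Function('c')(q) = Mul(3, Pow(2, -1)) = Mul(3, Rational(1, 2)) = Rational(3, 2))
Mul(Add(-155, Function('c')(6)), -108) = Mul(Add(-155, Rational(3, 2)), -108) = Mul(Rational(-307, 2), -108) = 16578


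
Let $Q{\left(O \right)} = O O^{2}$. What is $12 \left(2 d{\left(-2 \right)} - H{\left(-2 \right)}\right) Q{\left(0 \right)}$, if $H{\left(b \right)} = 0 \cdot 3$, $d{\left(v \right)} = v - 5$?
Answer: $0$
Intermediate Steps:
$d{\left(v \right)} = -5 + v$
$H{\left(b \right)} = 0$
$Q{\left(O \right)} = O^{3}$
$12 \left(2 d{\left(-2 \right)} - H{\left(-2 \right)}\right) Q{\left(0 \right)} = 12 \left(2 \left(-5 - 2\right) - 0\right) 0^{3} = 12 \left(2 \left(-7\right) + 0\right) 0 = 12 \left(-14 + 0\right) 0 = 12 \left(\left(-14\right) 0\right) = 12 \cdot 0 = 0$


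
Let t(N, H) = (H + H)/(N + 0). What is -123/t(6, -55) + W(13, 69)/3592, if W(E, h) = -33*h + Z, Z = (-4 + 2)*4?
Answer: 1199773/197560 ≈ 6.0730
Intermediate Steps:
t(N, H) = 2*H/N (t(N, H) = (2*H)/N = 2*H/N)
Z = -8 (Z = -2*4 = -8)
W(E, h) = -8 - 33*h (W(E, h) = -33*h - 8 = -8 - 33*h)
-123/t(6, -55) + W(13, 69)/3592 = -123/(2*(-55)/6) + (-8 - 33*69)/3592 = -123/(2*(-55)*(⅙)) + (-8 - 2277)*(1/3592) = -123/(-55/3) - 2285*1/3592 = -123*(-3/55) - 2285/3592 = 369/55 - 2285/3592 = 1199773/197560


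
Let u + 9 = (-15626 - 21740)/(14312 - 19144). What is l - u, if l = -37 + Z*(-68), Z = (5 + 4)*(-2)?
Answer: 2870853/2416 ≈ 1188.3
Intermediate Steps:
Z = -18 (Z = 9*(-2) = -18)
u = -3061/2416 (u = -9 + (-15626 - 21740)/(14312 - 19144) = -9 - 37366/(-4832) = -9 - 37366*(-1/4832) = -9 + 18683/2416 = -3061/2416 ≈ -1.2670)
l = 1187 (l = -37 - 18*(-68) = -37 + 1224 = 1187)
l - u = 1187 - 1*(-3061/2416) = 1187 + 3061/2416 = 2870853/2416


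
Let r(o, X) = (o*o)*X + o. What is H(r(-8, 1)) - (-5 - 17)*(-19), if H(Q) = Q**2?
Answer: 2718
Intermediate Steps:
r(o, X) = o + X*o**2 (r(o, X) = o**2*X + o = X*o**2 + o = o + X*o**2)
H(r(-8, 1)) - (-5 - 17)*(-19) = (-8*(1 + 1*(-8)))**2 - (-5 - 17)*(-19) = (-8*(1 - 8))**2 - (-22)*(-19) = (-8*(-7))**2 - 1*418 = 56**2 - 418 = 3136 - 418 = 2718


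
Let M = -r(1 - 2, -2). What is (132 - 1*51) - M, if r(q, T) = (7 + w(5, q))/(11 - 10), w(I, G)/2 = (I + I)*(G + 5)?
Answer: 168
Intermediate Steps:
w(I, G) = 4*I*(5 + G) (w(I, G) = 2*((I + I)*(G + 5)) = 2*((2*I)*(5 + G)) = 2*(2*I*(5 + G)) = 4*I*(5 + G))
r(q, T) = 107 + 20*q (r(q, T) = (7 + 4*5*(5 + q))/(11 - 10) = (7 + (100 + 20*q))/1 = (107 + 20*q)*1 = 107 + 20*q)
M = -87 (M = -(107 + 20*(1 - 2)) = -(107 + 20*(-1)) = -(107 - 20) = -1*87 = -87)
(132 - 1*51) - M = (132 - 1*51) - 1*(-87) = (132 - 51) + 87 = 81 + 87 = 168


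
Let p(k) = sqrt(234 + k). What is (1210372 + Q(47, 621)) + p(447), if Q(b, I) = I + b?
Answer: 1211040 + sqrt(681) ≈ 1.2111e+6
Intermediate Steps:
(1210372 + Q(47, 621)) + p(447) = (1210372 + (621 + 47)) + sqrt(234 + 447) = (1210372 + 668) + sqrt(681) = 1211040 + sqrt(681)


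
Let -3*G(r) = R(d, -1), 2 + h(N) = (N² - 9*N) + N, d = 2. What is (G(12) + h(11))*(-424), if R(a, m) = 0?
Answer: -13144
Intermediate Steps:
h(N) = -2 + N² - 8*N (h(N) = -2 + ((N² - 9*N) + N) = -2 + (N² - 8*N) = -2 + N² - 8*N)
G(r) = 0 (G(r) = -⅓*0 = 0)
(G(12) + h(11))*(-424) = (0 + (-2 + 11² - 8*11))*(-424) = (0 + (-2 + 121 - 88))*(-424) = (0 + 31)*(-424) = 31*(-424) = -13144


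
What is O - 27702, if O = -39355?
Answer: -67057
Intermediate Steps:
O - 27702 = -39355 - 27702 = -67057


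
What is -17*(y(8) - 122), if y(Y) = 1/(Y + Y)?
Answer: 33167/16 ≈ 2072.9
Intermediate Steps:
y(Y) = 1/(2*Y)
-17*(y(8) - 122) = -17*((½)/8 - 122) = -17*((½)*(⅛) - 122) = -17*(1/16 - 122) = -17*(-1951/16) = 33167/16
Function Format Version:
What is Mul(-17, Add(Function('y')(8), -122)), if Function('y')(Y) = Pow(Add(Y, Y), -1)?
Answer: Rational(33167, 16) ≈ 2072.9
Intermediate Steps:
Function('y')(Y) = Mul(Rational(1, 2), Pow(Y, -1)) (Function('y')(Y) = Pow(Mul(2, Y), -1) = Mul(Rational(1, 2), Pow(Y, -1)))
Mul(-17, Add(Function('y')(8), -122)) = Mul(-17, Add(Mul(Rational(1, 2), Pow(8, -1)), -122)) = Mul(-17, Add(Mul(Rational(1, 2), Rational(1, 8)), -122)) = Mul(-17, Add(Rational(1, 16), -122)) = Mul(-17, Rational(-1951, 16)) = Rational(33167, 16)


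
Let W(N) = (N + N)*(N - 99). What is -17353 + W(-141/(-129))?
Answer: -32481437/1849 ≈ -17567.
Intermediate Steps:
W(N) = 2*N*(-99 + N) (W(N) = (2*N)*(-99 + N) = 2*N*(-99 + N))
-17353 + W(-141/(-129)) = -17353 + 2*(-141/(-129))*(-99 - 141/(-129)) = -17353 + 2*(-141*(-1/129))*(-99 - 141*(-1/129)) = -17353 + 2*(47/43)*(-99 + 47/43) = -17353 + 2*(47/43)*(-4210/43) = -17353 - 395740/1849 = -32481437/1849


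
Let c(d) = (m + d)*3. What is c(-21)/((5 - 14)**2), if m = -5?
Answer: -26/27 ≈ -0.96296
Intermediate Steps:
c(d) = -15 + 3*d (c(d) = (-5 + d)*3 = -15 + 3*d)
c(-21)/((5 - 14)**2) = (-15 + 3*(-21))/((5 - 14)**2) = (-15 - 63)/((-9)**2) = -78/81 = -78*1/81 = -26/27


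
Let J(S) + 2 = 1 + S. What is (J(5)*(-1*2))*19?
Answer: -152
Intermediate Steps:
J(S) = -1 + S (J(S) = -2 + (1 + S) = -1 + S)
(J(5)*(-1*2))*19 = ((-1 + 5)*(-1*2))*19 = (4*(-2))*19 = -8*19 = -152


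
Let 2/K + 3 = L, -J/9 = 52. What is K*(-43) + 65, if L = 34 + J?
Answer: 28491/437 ≈ 65.197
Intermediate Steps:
J = -468 (J = -9*52 = -468)
L = -434 (L = 34 - 468 = -434)
K = -2/437 (K = 2/(-3 - 434) = 2/(-437) = 2*(-1/437) = -2/437 ≈ -0.0045767)
K*(-43) + 65 = -2/437*(-43) + 65 = 86/437 + 65 = 28491/437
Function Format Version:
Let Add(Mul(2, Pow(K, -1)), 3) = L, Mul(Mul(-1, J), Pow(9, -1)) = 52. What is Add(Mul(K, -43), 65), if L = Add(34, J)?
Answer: Rational(28491, 437) ≈ 65.197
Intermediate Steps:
J = -468 (J = Mul(-9, 52) = -468)
L = -434 (L = Add(34, -468) = -434)
K = Rational(-2, 437) (K = Mul(2, Pow(Add(-3, -434), -1)) = Mul(2, Pow(-437, -1)) = Mul(2, Rational(-1, 437)) = Rational(-2, 437) ≈ -0.0045767)
Add(Mul(K, -43), 65) = Add(Mul(Rational(-2, 437), -43), 65) = Add(Rational(86, 437), 65) = Rational(28491, 437)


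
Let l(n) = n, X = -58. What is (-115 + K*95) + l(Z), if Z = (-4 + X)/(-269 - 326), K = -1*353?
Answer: -20021688/595 ≈ -33650.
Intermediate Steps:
K = -353
Z = 62/595 (Z = (-4 - 58)/(-269 - 326) = -62/(-595) = -62*(-1/595) = 62/595 ≈ 0.10420)
(-115 + K*95) + l(Z) = (-115 - 353*95) + 62/595 = (-115 - 33535) + 62/595 = -33650 + 62/595 = -20021688/595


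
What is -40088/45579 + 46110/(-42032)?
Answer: -1893313253/957888264 ≈ -1.9765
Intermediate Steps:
-40088/45579 + 46110/(-42032) = -40088*1/45579 + 46110*(-1/42032) = -40088/45579 - 23055/21016 = -1893313253/957888264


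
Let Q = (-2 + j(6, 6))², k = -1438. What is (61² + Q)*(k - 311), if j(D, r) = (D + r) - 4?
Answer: -6570993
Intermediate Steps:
j(D, r) = -4 + D + r
Q = 36 (Q = (-2 + (-4 + 6 + 6))² = (-2 + 8)² = 6² = 36)
(61² + Q)*(k - 311) = (61² + 36)*(-1438 - 311) = (3721 + 36)*(-1749) = 3757*(-1749) = -6570993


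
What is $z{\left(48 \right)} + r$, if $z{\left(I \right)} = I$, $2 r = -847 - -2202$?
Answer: $\frac{1451}{2} \approx 725.5$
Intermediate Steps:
$r = \frac{1355}{2}$ ($r = \frac{-847 - -2202}{2} = \frac{-847 + 2202}{2} = \frac{1}{2} \cdot 1355 = \frac{1355}{2} \approx 677.5$)
$z{\left(48 \right)} + r = 48 + \frac{1355}{2} = \frac{1451}{2}$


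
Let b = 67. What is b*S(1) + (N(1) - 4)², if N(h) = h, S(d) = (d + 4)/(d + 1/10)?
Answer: 3449/11 ≈ 313.55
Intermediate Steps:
S(d) = (4 + d)/(⅒ + d) (S(d) = (4 + d)/(d + ⅒) = (4 + d)/(⅒ + d))
b*S(1) + (N(1) - 4)² = 67*(10*(4 + 1)/(1 + 10*1)) + (1 - 4)² = 67*(10*5/(1 + 10)) + (-3)² = 67*(10*5/11) + 9 = 67*(10*(1/11)*5) + 9 = 67*(50/11) + 9 = 3350/11 + 9 = 3449/11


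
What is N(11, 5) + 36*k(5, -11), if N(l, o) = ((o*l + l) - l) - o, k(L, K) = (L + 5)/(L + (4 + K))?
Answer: -130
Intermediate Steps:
k(L, K) = (5 + L)/(4 + K + L)
N(l, o) = -o + l*o (N(l, o) = ((l*o + l) - l) - o = ((l + l*o) - l) - o = l*o - o = -o + l*o)
N(11, 5) + 36*k(5, -11) = 5*(-1 + 11) + 36*((5 + 5)/(4 - 11 + 5)) = 5*10 + 36*(10/(-2)) = 50 + 36*(-½*10) = 50 + 36*(-5) = 50 - 180 = -130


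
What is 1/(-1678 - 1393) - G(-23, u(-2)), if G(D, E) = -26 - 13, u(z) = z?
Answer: 119768/3071 ≈ 39.000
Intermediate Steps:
G(D, E) = -39
1/(-1678 - 1393) - G(-23, u(-2)) = 1/(-1678 - 1393) - 1*(-39) = 1/(-3071) + 39 = -1/3071 + 39 = 119768/3071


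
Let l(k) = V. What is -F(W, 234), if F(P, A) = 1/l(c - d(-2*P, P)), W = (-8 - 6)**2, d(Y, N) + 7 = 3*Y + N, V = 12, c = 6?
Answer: -1/12 ≈ -0.083333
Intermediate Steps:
d(Y, N) = -7 + N + 3*Y (d(Y, N) = -7 + (3*Y + N) = -7 + (N + 3*Y) = -7 + N + 3*Y)
W = 196 (W = (-14)**2 = 196)
l(k) = 12
F(P, A) = 1/12
-F(W, 234) = -1*1/12 = -1/12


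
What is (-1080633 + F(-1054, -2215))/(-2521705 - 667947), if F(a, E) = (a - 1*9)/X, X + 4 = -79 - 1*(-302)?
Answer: 118329845/349266894 ≈ 0.33879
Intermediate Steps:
X = 219 (X = -4 + (-79 - 1*(-302)) = -4 + (-79 + 302) = -4 + 223 = 219)
F(a, E) = -3/73 + a/219 (F(a, E) = (a - 1*9)/219 = (a - 9)*(1/219) = (-9 + a)*(1/219) = -3/73 + a/219)
(-1080633 + F(-1054, -2215))/(-2521705 - 667947) = (-1080633 + (-3/73 + (1/219)*(-1054)))/(-2521705 - 667947) = (-1080633 + (-3/73 - 1054/219))/(-3189652) = (-1080633 - 1063/219)*(-1/3189652) = -236659690/219*(-1/3189652) = 118329845/349266894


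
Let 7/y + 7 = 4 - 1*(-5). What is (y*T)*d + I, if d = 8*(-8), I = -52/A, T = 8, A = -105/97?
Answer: -183116/105 ≈ -1744.0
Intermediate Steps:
A = -105/97 (A = -105*1/97 = -105/97 ≈ -1.0825)
y = 7/2 (y = 7/(-7 + (4 - 1*(-5))) = 7/(-7 + (4 + 5)) = 7/(-7 + 9) = 7/2 ≈ 3.5000)
I = 5044/105 (I = -52/(-105/97) = -52*(-97/105) = 5044/105 ≈ 48.038)
d = -64
(y*T)*d + I = ((7/2)*8)*(-64) + 5044/105 = 28*(-64) + 5044/105 = -1792 + 5044/105 = -183116/105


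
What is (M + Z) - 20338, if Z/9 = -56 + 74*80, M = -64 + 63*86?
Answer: 37792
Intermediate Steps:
M = 5354 (M = -64 + 5418 = 5354)
Z = 52776 (Z = 9*(-56 + 74*80) = 9*(-56 + 5920) = 9*5864 = 52776)
(M + Z) - 20338 = (5354 + 52776) - 20338 = 58130 - 20338 = 37792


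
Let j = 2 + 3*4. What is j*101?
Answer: 1414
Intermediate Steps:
j = 14 (j = 2 + 12 = 14)
j*101 = 14*101 = 1414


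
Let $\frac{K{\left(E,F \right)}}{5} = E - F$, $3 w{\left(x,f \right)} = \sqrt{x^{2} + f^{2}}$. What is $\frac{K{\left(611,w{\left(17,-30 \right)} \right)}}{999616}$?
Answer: $\frac{3055}{999616} - \frac{5 \sqrt{1189}}{2998848} \approx 0.0029987$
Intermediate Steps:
$w{\left(x,f \right)} = \frac{\sqrt{f^{2} + x^{2}}}{3}$ ($w{\left(x,f \right)} = \frac{\sqrt{x^{2} + f^{2}}}{3} = \frac{\sqrt{f^{2} + x^{2}}}{3}$)
$K{\left(E,F \right)} = - 5 F + 5 E$ ($K{\left(E,F \right)} = 5 \left(E - F\right) = - 5 F + 5 E$)
$\frac{K{\left(611,w{\left(17,-30 \right)} \right)}}{999616} = \frac{- 5 \frac{\sqrt{\left(-30\right)^{2} + 17^{2}}}{3} + 5 \cdot 611}{999616} = \left(- 5 \frac{\sqrt{900 + 289}}{3} + 3055\right) \frac{1}{999616} = \left(- 5 \frac{\sqrt{1189}}{3} + 3055\right) \frac{1}{999616} = \left(- \frac{5 \sqrt{1189}}{3} + 3055\right) \frac{1}{999616} = \left(3055 - \frac{5 \sqrt{1189}}{3}\right) \frac{1}{999616} = \frac{3055}{999616} - \frac{5 \sqrt{1189}}{2998848}$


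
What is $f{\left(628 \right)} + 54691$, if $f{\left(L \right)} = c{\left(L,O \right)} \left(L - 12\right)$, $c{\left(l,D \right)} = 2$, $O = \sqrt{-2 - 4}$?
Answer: $55923$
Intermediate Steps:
$O = i \sqrt{6}$ ($O = \sqrt{-6} = i \sqrt{6} \approx 2.4495 i$)
$f{\left(L \right)} = -24 + 2 L$ ($f{\left(L \right)} = 2 \left(L - 12\right) = 2 \left(-12 + L\right) = -24 + 2 L$)
$f{\left(628 \right)} + 54691 = \left(-24 + 2 \cdot 628\right) + 54691 = \left(-24 + 1256\right) + 54691 = 1232 + 54691 = 55923$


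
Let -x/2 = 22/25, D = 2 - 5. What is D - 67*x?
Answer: 2873/25 ≈ 114.92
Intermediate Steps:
D = -3
x = -44/25 ≈ -1.7600
D - 67*x = -3 - 67*(-44/25) = -3 + 2948/25 = 2873/25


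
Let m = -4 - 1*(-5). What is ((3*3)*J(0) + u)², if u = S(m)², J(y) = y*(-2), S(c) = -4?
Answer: 256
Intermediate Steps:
m = 1 (m = -4 + 5 = 1)
J(y) = -2*y
u = 16 (u = (-4)² = 16)
((3*3)*J(0) + u)² = ((3*3)*(-2*0) + 16)² = (9*0 + 16)² = (0 + 16)² = 16² = 256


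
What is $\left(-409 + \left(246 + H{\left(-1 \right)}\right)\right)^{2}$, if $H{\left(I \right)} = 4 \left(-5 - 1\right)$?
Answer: $34969$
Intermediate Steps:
$H{\left(I \right)} = -24$ ($H{\left(I \right)} = 4 \left(-6\right) = -24$)
$\left(-409 + \left(246 + H{\left(-1 \right)}\right)\right)^{2} = \left(-409 + \left(246 - 24\right)\right)^{2} = \left(-409 + 222\right)^{2} = \left(-187\right)^{2} = 34969$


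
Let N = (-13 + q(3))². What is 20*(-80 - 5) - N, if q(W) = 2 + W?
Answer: -1764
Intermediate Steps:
N = 64 (N = (-13 + (2 + 3))² = (-13 + 5)² = (-8)² = 64)
20*(-80 - 5) - N = 20*(-80 - 5) - 1*64 = 20*(-85) - 64 = -1700 - 64 = -1764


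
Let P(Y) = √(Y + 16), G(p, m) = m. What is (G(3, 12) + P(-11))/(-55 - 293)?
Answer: -1/29 - √5/348 ≈ -0.040908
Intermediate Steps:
P(Y) = √(16 + Y)
(G(3, 12) + P(-11))/(-55 - 293) = (12 + √(16 - 11))/(-55 - 293) = (12 + √5)/(-348) = (12 + √5)*(-1/348) = -1/29 - √5/348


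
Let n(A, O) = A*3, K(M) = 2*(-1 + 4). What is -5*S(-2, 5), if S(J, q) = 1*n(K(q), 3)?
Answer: -90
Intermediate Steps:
K(M) = 6 (K(M) = 2*3 = 6)
n(A, O) = 3*A
S(J, q) = 18 (S(J, q) = 1*(3*6) = 1*18 = 18)
-5*S(-2, 5) = -5*18 = -90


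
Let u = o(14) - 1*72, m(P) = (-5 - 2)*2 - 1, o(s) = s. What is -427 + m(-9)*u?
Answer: 443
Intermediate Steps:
m(P) = -15 (m(P) = -7*2 - 1 = -14 - 1 = -15)
u = -58 (u = 14 - 1*72 = 14 - 72 = -58)
-427 + m(-9)*u = -427 - 15*(-58) = -427 + 870 = 443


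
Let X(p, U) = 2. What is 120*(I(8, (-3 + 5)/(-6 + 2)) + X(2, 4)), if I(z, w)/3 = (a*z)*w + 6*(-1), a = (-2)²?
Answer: -7680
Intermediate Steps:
a = 4
I(z, w) = -18 + 12*w*z (I(z, w) = 3*((4*z)*w + 6*(-1)) = 3*(4*w*z - 6) = 3*(-6 + 4*w*z) = -18 + 12*w*z)
120*(I(8, (-3 + 5)/(-6 + 2)) + X(2, 4)) = 120*((-18 + 12*((-3 + 5)/(-6 + 2))*8) + 2) = 120*((-18 + 12*(2/(-4))*8) + 2) = 120*((-18 + 12*(2*(-¼))*8) + 2) = 120*((-18 + 12*(-½)*8) + 2) = 120*((-18 - 48) + 2) = 120*(-66 + 2) = 120*(-64) = -7680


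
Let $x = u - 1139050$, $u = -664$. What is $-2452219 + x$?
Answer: $-3591933$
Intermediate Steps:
$x = -1139714$ ($x = -664 - 1139050 = -1139714$)
$-2452219 + x = -2452219 - 1139714 = -3591933$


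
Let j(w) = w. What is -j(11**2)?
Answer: -121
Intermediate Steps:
-j(11**2) = -1*11**2 = -1*121 = -121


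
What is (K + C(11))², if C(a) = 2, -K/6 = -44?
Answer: 70756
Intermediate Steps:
K = 264 (K = -6*(-44) = 264)
(K + C(11))² = (264 + 2)² = 266² = 70756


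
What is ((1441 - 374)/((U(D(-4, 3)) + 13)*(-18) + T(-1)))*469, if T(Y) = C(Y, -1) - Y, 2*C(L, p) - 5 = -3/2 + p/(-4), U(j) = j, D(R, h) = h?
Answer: -4003384/2281 ≈ -1755.1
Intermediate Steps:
C(L, p) = 7/4 - p/8 (C(L, p) = 5/2 + (-3/2 + p/(-4))/2 = 5/2 + (-3*½ + p*(-¼))/2 = 5/2 + (-3/2 - p/4)/2 = 5/2 + (-¾ - p/8) = 7/4 - p/8)
T(Y) = 15/8 - Y (T(Y) = (7/4 - ⅛*(-1)) - Y = (7/4 + ⅛) - Y = 15/8 - Y)
((1441 - 374)/((U(D(-4, 3)) + 13)*(-18) + T(-1)))*469 = ((1441 - 374)/((3 + 13)*(-18) + (15/8 - 1*(-1))))*469 = (1067/(16*(-18) + (15/8 + 1)))*469 = (1067/(-288 + 23/8))*469 = (1067/(-2281/8))*469 = (1067*(-8/2281))*469 = -8536/2281*469 = -4003384/2281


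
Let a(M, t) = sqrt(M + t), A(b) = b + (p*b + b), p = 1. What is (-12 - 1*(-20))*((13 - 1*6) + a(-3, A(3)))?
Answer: 56 + 8*sqrt(6) ≈ 75.596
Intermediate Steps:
A(b) = 3*b (A(b) = b + (1*b + b) = b + (b + b) = b + 2*b = 3*b)
(-12 - 1*(-20))*((13 - 1*6) + a(-3, A(3))) = (-12 - 1*(-20))*((13 - 1*6) + sqrt(-3 + 3*3)) = (-12 + 20)*((13 - 6) + sqrt(-3 + 9)) = 8*(7 + sqrt(6)) = 56 + 8*sqrt(6)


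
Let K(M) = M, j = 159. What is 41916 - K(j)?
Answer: 41757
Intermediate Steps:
41916 - K(j) = 41916 - 1*159 = 41916 - 159 = 41757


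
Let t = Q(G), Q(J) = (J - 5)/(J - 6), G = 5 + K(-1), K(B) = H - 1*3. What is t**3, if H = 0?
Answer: 27/64 ≈ 0.42188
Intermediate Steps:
K(B) = -3 (K(B) = 0 - 1*3 = 0 - 3 = -3)
G = 2 (G = 5 - 3 = 2)
Q(J) = (-5 + J)/(-6 + J)
t = 3/4 (t = (-5 + 2)/(-6 + 2) = -3/(-4) = -1/4*(-3) = 3/4 ≈ 0.75000)
t**3 = (3/4)**3 = 27/64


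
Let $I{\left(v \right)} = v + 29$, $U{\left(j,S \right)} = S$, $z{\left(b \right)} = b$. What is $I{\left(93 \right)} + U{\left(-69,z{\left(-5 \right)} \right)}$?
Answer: $117$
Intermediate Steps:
$I{\left(v \right)} = 29 + v$
$I{\left(93 \right)} + U{\left(-69,z{\left(-5 \right)} \right)} = \left(29 + 93\right) - 5 = 122 - 5 = 117$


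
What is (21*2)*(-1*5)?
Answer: -210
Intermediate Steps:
(21*2)*(-1*5) = 42*(-5) = -210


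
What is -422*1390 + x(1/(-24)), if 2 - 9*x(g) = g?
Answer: -126701231/216 ≈ -5.8658e+5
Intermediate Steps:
x(g) = 2/9 - g/9
-422*1390 + x(1/(-24)) = -422*1390 + (2/9 - ⅑/(-24)) = -586580 + (2/9 - ⅑*(-1/24)) = -586580 + (2/9 + 1/216) = -586580 + 49/216 = -126701231/216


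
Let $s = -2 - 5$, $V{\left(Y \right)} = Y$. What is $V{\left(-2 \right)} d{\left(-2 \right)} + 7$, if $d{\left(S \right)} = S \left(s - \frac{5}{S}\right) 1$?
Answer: $-11$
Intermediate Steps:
$s = -7$ ($s = -2 - 5 = -7$)
$d{\left(S \right)} = S \left(-7 - \frac{5}{S}\right)$ ($d{\left(S \right)} = S \left(-7 - \frac{5}{S}\right) 1 = S \left(-7 - \frac{5}{S}\right)$)
$V{\left(-2 \right)} d{\left(-2 \right)} + 7 = - 2 \left(-5 - -14\right) + 7 = - 2 \left(-5 + 14\right) + 7 = \left(-2\right) 9 + 7 = -18 + 7 = -11$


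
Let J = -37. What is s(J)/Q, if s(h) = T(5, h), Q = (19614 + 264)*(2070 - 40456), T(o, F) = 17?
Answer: -1/44884524 ≈ -2.2279e-8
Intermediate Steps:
Q = -763036908 (Q = 19878*(-38386) = -763036908)
s(h) = 17
s(J)/Q = 17/(-763036908) = 17*(-1/763036908) = -1/44884524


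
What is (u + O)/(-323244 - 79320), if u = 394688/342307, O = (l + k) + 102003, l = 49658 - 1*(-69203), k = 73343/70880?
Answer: -765544929532283/1395328239784320 ≈ -0.54865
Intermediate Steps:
k = 73343/70880 (k = 73343*(1/70880) = 73343/70880 ≈ 1.0347)
l = 118861 (l = 49658 + 69203 = 118861)
O = 15654913663/70880 (O = (118861 + 73343/70880) + 102003 = 8424941023/70880 + 102003 = 15654913663/70880 ≈ 2.2087e+5)
u = 56384/48901 (u = 394688*(1/342307) = 56384/48901 ≈ 1.1530)
(u + O)/(-323244 - 79320) = (56384/48901 + 15654913663/70880)/(-323244 - 79320) = (765544929532283/3466102880)/(-402564) = (765544929532283/3466102880)*(-1/402564) = -765544929532283/1395328239784320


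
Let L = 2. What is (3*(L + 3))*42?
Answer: 630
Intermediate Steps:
(3*(L + 3))*42 = (3*(2 + 3))*42 = (3*5)*42 = 15*42 = 630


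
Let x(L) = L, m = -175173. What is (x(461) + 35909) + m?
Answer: -138803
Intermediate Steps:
(x(461) + 35909) + m = (461 + 35909) - 175173 = 36370 - 175173 = -138803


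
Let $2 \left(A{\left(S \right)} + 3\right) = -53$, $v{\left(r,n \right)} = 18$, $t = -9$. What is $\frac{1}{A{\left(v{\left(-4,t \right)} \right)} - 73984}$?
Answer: $- \frac{2}{148027} \approx -1.3511 \cdot 10^{-5}$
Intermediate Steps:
$A{\left(S \right)} = - \frac{59}{2}$ ($A{\left(S \right)} = -3 + \frac{1}{2} \left(-53\right) = -3 - \frac{53}{2} = - \frac{59}{2}$)
$\frac{1}{A{\left(v{\left(-4,t \right)} \right)} - 73984} = \frac{1}{- \frac{59}{2} - 73984} = \frac{1}{- \frac{148027}{2}} = - \frac{2}{148027}$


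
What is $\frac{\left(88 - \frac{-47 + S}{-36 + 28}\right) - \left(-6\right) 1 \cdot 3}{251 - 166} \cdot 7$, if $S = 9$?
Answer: $\frac{567}{68} \approx 8.3382$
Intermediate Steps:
$\frac{\left(88 - \frac{-47 + S}{-36 + 28}\right) - \left(-6\right) 1 \cdot 3}{251 - 166} \cdot 7 = \frac{\left(88 - \frac{-47 + 9}{-36 + 28}\right) - \left(-6\right) 1 \cdot 3}{251 - 166} \cdot 7 = \frac{\left(88 - - \frac{38}{-8}\right) - \left(-6\right) 3}{85} \cdot 7 = \left(\left(88 - \left(-38\right) \left(- \frac{1}{8}\right)\right) - -18\right) \frac{1}{85} \cdot 7 = \left(\left(88 - \frac{19}{4}\right) + 18\right) \frac{1}{85} \cdot 7 = \left(\frac{333}{4} + 18\right) \frac{1}{85} \cdot 7 = \frac{405}{4} \cdot \frac{1}{85} \cdot 7 = \frac{81}{68} \cdot 7 = \frac{567}{68}$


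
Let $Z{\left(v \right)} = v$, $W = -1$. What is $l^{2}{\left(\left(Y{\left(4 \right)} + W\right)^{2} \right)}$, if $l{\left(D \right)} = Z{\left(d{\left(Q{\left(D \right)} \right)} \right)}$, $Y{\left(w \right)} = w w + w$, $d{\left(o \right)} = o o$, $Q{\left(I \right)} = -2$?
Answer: $16$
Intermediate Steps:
$d{\left(o \right)} = o^{2}$
$Y{\left(w \right)} = w + w^{2}$ ($Y{\left(w \right)} = w^{2} + w = w + w^{2}$)
$l{\left(D \right)} = 4$ ($l{\left(D \right)} = \left(-2\right)^{2} = 4$)
$l^{2}{\left(\left(Y{\left(4 \right)} + W\right)^{2} \right)} = 4^{2} = 16$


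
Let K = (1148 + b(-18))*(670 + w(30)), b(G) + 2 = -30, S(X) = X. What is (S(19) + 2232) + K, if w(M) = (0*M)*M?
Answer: 749971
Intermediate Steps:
w(M) = 0 (w(M) = 0*M = 0)
b(G) = -32 (b(G) = -2 - 30 = -32)
K = 747720 (K = (1148 - 32)*(670 + 0) = 1116*670 = 747720)
(S(19) + 2232) + K = (19 + 2232) + 747720 = 2251 + 747720 = 749971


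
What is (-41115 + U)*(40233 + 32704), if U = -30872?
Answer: -5250515819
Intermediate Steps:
(-41115 + U)*(40233 + 32704) = (-41115 - 30872)*(40233 + 32704) = -71987*72937 = -5250515819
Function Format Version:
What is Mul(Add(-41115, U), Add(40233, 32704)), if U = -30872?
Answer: -5250515819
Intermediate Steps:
Mul(Add(-41115, U), Add(40233, 32704)) = Mul(Add(-41115, -30872), Add(40233, 32704)) = Mul(-71987, 72937) = -5250515819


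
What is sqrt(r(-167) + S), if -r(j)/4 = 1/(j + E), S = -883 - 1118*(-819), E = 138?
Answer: sqrt(769312435)/29 ≈ 956.43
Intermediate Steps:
S = 914759 (S = -883 + 915642 = 914759)
r(j) = -4/(138 + j) (r(j) = -4/(j + 138) = -4/(138 + j))
sqrt(r(-167) + S) = sqrt(-4/(138 - 167) + 914759) = sqrt(-4/(-29) + 914759) = sqrt(-4*(-1/29) + 914759) = sqrt(4/29 + 914759) = sqrt(26528015/29) = sqrt(769312435)/29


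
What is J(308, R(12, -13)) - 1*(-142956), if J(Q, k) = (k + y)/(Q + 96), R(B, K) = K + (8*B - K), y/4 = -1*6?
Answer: 14438574/101 ≈ 1.4296e+5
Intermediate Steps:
y = -24 (y = 4*(-1*6) = 4*(-6) = -24)
R(B, K) = 8*B (R(B, K) = K + (-K + 8*B) = 8*B)
J(Q, k) = (-24 + k)/(96 + Q) (J(Q, k) = (k - 24)/(Q + 96) = (-24 + k)/(96 + Q))
J(308, R(12, -13)) - 1*(-142956) = (-24 + 8*12)/(96 + 308) - 1*(-142956) = (-24 + 96)/404 + 142956 = (1/404)*72 + 142956 = 18/101 + 142956 = 14438574/101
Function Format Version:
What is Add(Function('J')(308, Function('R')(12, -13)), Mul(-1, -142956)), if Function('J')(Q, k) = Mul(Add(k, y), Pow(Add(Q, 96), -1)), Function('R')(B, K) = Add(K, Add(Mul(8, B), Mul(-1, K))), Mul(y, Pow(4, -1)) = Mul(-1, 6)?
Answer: Rational(14438574, 101) ≈ 1.4296e+5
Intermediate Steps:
y = -24 (y = Mul(4, Mul(-1, 6)) = Mul(4, -6) = -24)
Function('R')(B, K) = Mul(8, B) (Function('R')(B, K) = Add(K, Add(Mul(-1, K), Mul(8, B))) = Mul(8, B))
Function('J')(Q, k) = Mul(Pow(Add(96, Q), -1), Add(-24, k)) (Function('J')(Q, k) = Mul(Add(k, -24), Pow(Add(Q, 96), -1)) = Mul(Add(-24, k), Pow(Add(96, Q), -1)) = Mul(Pow(Add(96, Q), -1), Add(-24, k)))
Add(Function('J')(308, Function('R')(12, -13)), Mul(-1, -142956)) = Add(Mul(Pow(Add(96, 308), -1), Add(-24, Mul(8, 12))), Mul(-1, -142956)) = Add(Mul(Pow(404, -1), Add(-24, 96)), 142956) = Add(Mul(Rational(1, 404), 72), 142956) = Add(Rational(18, 101), 142956) = Rational(14438574, 101)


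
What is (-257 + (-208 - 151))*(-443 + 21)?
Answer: 259952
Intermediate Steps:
(-257 + (-208 - 151))*(-443 + 21) = (-257 - 359)*(-422) = -616*(-422) = 259952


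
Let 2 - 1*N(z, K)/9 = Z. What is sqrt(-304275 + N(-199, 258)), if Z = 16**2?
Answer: I*sqrt(306561) ≈ 553.68*I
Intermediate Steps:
Z = 256
N(z, K) = -2286 (N(z, K) = 18 - 9*256 = 18 - 2304 = -2286)
sqrt(-304275 + N(-199, 258)) = sqrt(-304275 - 2286) = sqrt(-306561) = I*sqrt(306561)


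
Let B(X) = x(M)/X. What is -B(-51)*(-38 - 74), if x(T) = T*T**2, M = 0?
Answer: 0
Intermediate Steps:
x(T) = T**3
B(X) = 0 (B(X) = 0**3/X = 0/X = 0)
-B(-51)*(-38 - 74) = -0*(-38 - 74) = -0*(-112) = -1*0 = 0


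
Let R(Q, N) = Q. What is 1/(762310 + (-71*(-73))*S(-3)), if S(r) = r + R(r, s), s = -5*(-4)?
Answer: 1/731212 ≈ 1.3676e-6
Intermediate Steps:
s = 20
S(r) = 2*r (S(r) = r + r = 2*r)
1/(762310 + (-71*(-73))*S(-3)) = 1/(762310 + (-71*(-73))*(2*(-3))) = 1/(762310 + 5183*(-6)) = 1/(762310 - 31098) = 1/731212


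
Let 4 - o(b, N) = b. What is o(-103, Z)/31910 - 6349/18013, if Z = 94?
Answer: -200669199/574794830 ≈ -0.34911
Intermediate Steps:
o(b, N) = 4 - b
o(-103, Z)/31910 - 6349/18013 = (4 - 1*(-103))/31910 - 6349/18013 = (4 + 103)*(1/31910) - 6349*1/18013 = 107*(1/31910) - 6349/18013 = 107/31910 - 6349/18013 = -200669199/574794830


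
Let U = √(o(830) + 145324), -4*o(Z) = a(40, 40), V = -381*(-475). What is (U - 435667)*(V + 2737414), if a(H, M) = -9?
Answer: -1271445780463 + 2918389*√581305/2 ≈ -1.2703e+12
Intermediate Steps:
V = 180975
o(Z) = 9/4 (o(Z) = -¼*(-9) = 9/4)
U = √581305/2 (U = √(9/4 + 145324) = √(581305/4) = √581305/2 ≈ 381.22)
(U - 435667)*(V + 2737414) = (√581305/2 - 435667)*(180975 + 2737414) = (-435667 + √581305/2)*2918389 = -1271445780463 + 2918389*√581305/2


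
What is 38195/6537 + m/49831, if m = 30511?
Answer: 2102745452/325745247 ≈ 6.4552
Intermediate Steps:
38195/6537 + m/49831 = 38195/6537 + 30511/49831 = 2102745452/325745247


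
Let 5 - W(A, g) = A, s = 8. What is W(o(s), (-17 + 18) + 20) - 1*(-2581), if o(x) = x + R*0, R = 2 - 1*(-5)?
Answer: 2578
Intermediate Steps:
R = 7 (R = 2 + 5 = 7)
o(x) = x (o(x) = x + 7*0 = x + 0 = x)
W(A, g) = 5 - A
W(o(s), (-17 + 18) + 20) - 1*(-2581) = (5 - 1*8) - 1*(-2581) = (5 - 8) + 2581 = -3 + 2581 = 2578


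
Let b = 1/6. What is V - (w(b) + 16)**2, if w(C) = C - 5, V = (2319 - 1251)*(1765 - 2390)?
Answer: -24034489/36 ≈ -6.6763e+5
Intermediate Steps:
b = 1/6 ≈ 0.16667
V = -667500 (V = 1068*(-625) = -667500)
w(C) = -5 + C
V - (w(b) + 16)**2 = -667500 - ((-5 + 1/6) + 16)**2 = -667500 - (-29/6 + 16)**2 = -667500 - (67/6)**2 = -667500 - 1*4489/36 = -667500 - 4489/36 = -24034489/36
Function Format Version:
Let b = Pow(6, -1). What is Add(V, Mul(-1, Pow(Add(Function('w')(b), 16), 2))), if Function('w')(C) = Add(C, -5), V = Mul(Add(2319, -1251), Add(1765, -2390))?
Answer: Rational(-24034489, 36) ≈ -6.6763e+5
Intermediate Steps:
b = Rational(1, 6) ≈ 0.16667
V = -667500 (V = Mul(1068, -625) = -667500)
Function('w')(C) = Add(-5, C)
Add(V, Mul(-1, Pow(Add(Function('w')(b), 16), 2))) = Add(-667500, Mul(-1, Pow(Add(Add(-5, Rational(1, 6)), 16), 2))) = Add(-667500, Mul(-1, Pow(Add(Rational(-29, 6), 16), 2))) = Add(-667500, Mul(-1, Pow(Rational(67, 6), 2))) = Add(-667500, Mul(-1, Rational(4489, 36))) = Add(-667500, Rational(-4489, 36)) = Rational(-24034489, 36)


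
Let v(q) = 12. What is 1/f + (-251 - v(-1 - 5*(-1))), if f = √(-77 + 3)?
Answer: -263 - I*√74/74 ≈ -263.0 - 0.11625*I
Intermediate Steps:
f = I*√74 (f = √(-74) = I*√74 ≈ 8.6023*I)
1/f + (-251 - v(-1 - 5*(-1))) = 1/(I*√74) + (-251 - 1*12) = -I*√74/74 + (-251 - 12) = -I*√74/74 - 263 = -263 - I*√74/74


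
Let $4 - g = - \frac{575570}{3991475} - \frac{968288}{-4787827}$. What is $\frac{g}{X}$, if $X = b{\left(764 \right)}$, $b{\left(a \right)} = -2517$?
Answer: $- \frac{5022186622726}{3206740519815635} \approx -0.0015661$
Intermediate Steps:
$X = -2517$
$g = \frac{15066559868178}{3822098354965}$ ($g = 4 - \left(- \frac{575570}{3991475} - \frac{968288}{-4787827}\right) = 4 - \left(\left(-575570\right) \frac{1}{3991475} - - \frac{968288}{4787827}\right) = 4 - \left(- \frac{115114}{798295} + \frac{968288}{4787827}\right) = 4 - \frac{221833551682}{3822098354965} = \frac{15066559868178}{3822098354965} \approx 3.942$)
$\frac{g}{X} = \frac{15066559868178}{3822098354965 \left(-2517\right)} = \frac{15066559868178}{3822098354965} \left(- \frac{1}{2517}\right) = - \frac{5022186622726}{3206740519815635}$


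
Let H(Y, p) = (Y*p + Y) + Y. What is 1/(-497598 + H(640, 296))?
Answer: -1/306878 ≈ -3.2586e-6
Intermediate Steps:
H(Y, p) = 2*Y + Y*p (H(Y, p) = (Y + Y*p) + Y = 2*Y + Y*p)
1/(-497598 + H(640, 296)) = 1/(-497598 + 640*(2 + 296)) = 1/(-497598 + 640*298) = 1/(-497598 + 190720) = 1/(-306878) = -1/306878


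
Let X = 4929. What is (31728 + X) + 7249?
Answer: 43906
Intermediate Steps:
(31728 + X) + 7249 = (31728 + 4929) + 7249 = 36657 + 7249 = 43906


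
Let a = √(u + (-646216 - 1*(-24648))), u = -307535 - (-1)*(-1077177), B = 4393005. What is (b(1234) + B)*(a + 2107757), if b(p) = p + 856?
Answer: 9263792251915 + 26370570*I*√55730 ≈ 9.2638e+12 + 6.2254e+9*I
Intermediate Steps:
u = -1384712 (u = -307535 - 1*1077177 = -307535 - 1077177 = -1384712)
b(p) = 856 + p
a = 6*I*√55730 (a = √(-1384712 + (-646216 - 1*(-24648))) = √(-1384712 + (-646216 + 24648)) = √(-1384712 - 621568) = √(-2006280) = 6*I*√55730 ≈ 1416.4*I)
(b(1234) + B)*(a + 2107757) = ((856 + 1234) + 4393005)*(6*I*√55730 + 2107757) = (2090 + 4393005)*(2107757 + 6*I*√55730) = 4395095*(2107757 + 6*I*√55730) = 9263792251915 + 26370570*I*√55730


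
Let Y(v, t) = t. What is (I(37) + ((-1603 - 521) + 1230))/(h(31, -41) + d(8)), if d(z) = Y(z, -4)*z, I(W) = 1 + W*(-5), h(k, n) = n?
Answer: 1078/73 ≈ 14.767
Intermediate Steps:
I(W) = 1 - 5*W
d(z) = -4*z
(I(37) + ((-1603 - 521) + 1230))/(h(31, -41) + d(8)) = ((1 - 5*37) + ((-1603 - 521) + 1230))/(-41 - 4*8) = ((1 - 185) + (-2124 + 1230))/(-41 - 32) = (-184 - 894)/(-73) = -1078*(-1/73) = 1078/73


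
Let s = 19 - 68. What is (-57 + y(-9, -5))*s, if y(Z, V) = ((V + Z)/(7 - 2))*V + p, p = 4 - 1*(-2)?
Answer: 1813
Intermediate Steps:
p = 6 (p = 4 + 2 = 6)
y(Z, V) = 6 + V*(V/5 + Z/5) (y(Z, V) = ((V + Z)/(7 - 2))*V + 6 = ((V + Z)/5)*V + 6 = ((V + Z)*(⅕))*V + 6 = (V/5 + Z/5)*V + 6 = V*(V/5 + Z/5) + 6 = 6 + V*(V/5 + Z/5))
s = -49
(-57 + y(-9, -5))*s = (-57 + (6 + (⅕)*(-5)² + (⅕)*(-5)*(-9)))*(-49) = (-57 + (6 + (⅕)*25 + 9))*(-49) = (-57 + (6 + 5 + 9))*(-49) = (-57 + 20)*(-49) = -37*(-49) = 1813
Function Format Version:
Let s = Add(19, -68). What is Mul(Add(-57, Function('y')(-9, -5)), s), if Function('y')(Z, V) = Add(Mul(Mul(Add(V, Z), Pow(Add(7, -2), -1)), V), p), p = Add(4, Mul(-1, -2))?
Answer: 1813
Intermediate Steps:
p = 6 (p = Add(4, 2) = 6)
Function('y')(Z, V) = Add(6, Mul(V, Add(Mul(Rational(1, 5), V), Mul(Rational(1, 5), Z)))) (Function('y')(Z, V) = Add(Mul(Mul(Add(V, Z), Pow(Add(7, -2), -1)), V), 6) = Add(Mul(Mul(Add(V, Z), Pow(5, -1)), V), 6) = Add(Mul(Mul(Add(V, Z), Rational(1, 5)), V), 6) = Add(Mul(Add(Mul(Rational(1, 5), V), Mul(Rational(1, 5), Z)), V), 6) = Add(Mul(V, Add(Mul(Rational(1, 5), V), Mul(Rational(1, 5), Z))), 6) = Add(6, Mul(V, Add(Mul(Rational(1, 5), V), Mul(Rational(1, 5), Z)))))
s = -49
Mul(Add(-57, Function('y')(-9, -5)), s) = Mul(Add(-57, Add(6, Mul(Rational(1, 5), Pow(-5, 2)), Mul(Rational(1, 5), -5, -9))), -49) = Mul(Add(-57, Add(6, Mul(Rational(1, 5), 25), 9)), -49) = Mul(Add(-57, Add(6, 5, 9)), -49) = Mul(Add(-57, 20), -49) = Mul(-37, -49) = 1813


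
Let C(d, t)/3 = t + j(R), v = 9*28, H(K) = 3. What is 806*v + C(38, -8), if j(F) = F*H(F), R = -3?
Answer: 203061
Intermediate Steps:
v = 252
j(F) = 3*F (j(F) = F*3 = 3*F)
C(d, t) = -27 + 3*t (C(d, t) = 3*(t + 3*(-3)) = 3*(t - 9) = 3*(-9 + t) = -27 + 3*t)
806*v + C(38, -8) = 806*252 + (-27 + 3*(-8)) = 203112 + (-27 - 24) = 203112 - 51 = 203061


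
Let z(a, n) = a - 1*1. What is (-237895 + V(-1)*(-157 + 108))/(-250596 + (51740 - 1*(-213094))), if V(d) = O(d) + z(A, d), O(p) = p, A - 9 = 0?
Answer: -17017/1017 ≈ -16.733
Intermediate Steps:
A = 9 (A = 9 + 0 = 9)
z(a, n) = -1 + a (z(a, n) = a - 1 = -1 + a)
V(d) = 8 + d (V(d) = d + (-1 + 9) = d + 8 = 8 + d)
(-237895 + V(-1)*(-157 + 108))/(-250596 + (51740 - 1*(-213094))) = (-237895 + (8 - 1)*(-157 + 108))/(-250596 + (51740 - 1*(-213094))) = (-237895 + 7*(-49))/(-250596 + (51740 + 213094)) = (-237895 - 343)/(-250596 + 264834) = -238238/14238 = -238238*1/14238 = -17017/1017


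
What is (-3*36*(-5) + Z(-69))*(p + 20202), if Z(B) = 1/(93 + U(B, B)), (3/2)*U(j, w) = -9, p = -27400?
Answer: -338169238/87 ≈ -3.8870e+6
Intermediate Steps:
U(j, w) = -6 (U(j, w) = (⅔)*(-9) = -6)
Z(B) = 1/87 (Z(B) = 1/(93 - 6) = 1/87)
(-3*36*(-5) + Z(-69))*(p + 20202) = (-3*36*(-5) + 1/87)*(-27400 + 20202) = (-108*(-5) + 1/87)*(-7198) = (540 + 1/87)*(-7198) = (46981/87)*(-7198) = -338169238/87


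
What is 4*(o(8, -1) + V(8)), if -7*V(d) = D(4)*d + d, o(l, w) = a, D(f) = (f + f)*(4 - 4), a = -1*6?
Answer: -200/7 ≈ -28.571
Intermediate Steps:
a = -6
D(f) = 0 (D(f) = (2*f)*0 = 0)
o(l, w) = -6
V(d) = -d/7 (V(d) = -(0*d + d)/7 = -(0 + d)/7 = -d/7)
4*(o(8, -1) + V(8)) = 4*(-6 - ⅐*8) = 4*(-6 - 8/7) = 4*(-50/7) = -200/7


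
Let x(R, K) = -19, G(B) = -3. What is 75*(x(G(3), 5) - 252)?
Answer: -20325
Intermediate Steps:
75*(x(G(3), 5) - 252) = 75*(-19 - 252) = 75*(-271) = -20325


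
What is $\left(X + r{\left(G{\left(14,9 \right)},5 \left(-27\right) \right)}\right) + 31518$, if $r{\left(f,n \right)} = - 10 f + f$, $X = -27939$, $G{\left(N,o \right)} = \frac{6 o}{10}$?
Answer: $\frac{17652}{5} \approx 3530.4$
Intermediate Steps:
$G{\left(N,o \right)} = \frac{3 o}{5}$ ($G{\left(N,o \right)} = 6 o \frac{1}{10} = \frac{3 o}{5}$)
$r{\left(f,n \right)} = - 9 f$
$\left(X + r{\left(G{\left(14,9 \right)},5 \left(-27\right) \right)}\right) + 31518 = \left(-27939 - 9 \cdot \frac{3}{5} \cdot 9\right) + 31518 = \left(-27939 - \frac{243}{5}\right) + 31518 = - \frac{139938}{5} + 31518 = \frac{17652}{5}$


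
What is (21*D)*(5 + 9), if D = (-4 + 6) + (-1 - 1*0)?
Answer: 294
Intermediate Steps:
D = 1 (D = 2 + (-1 + 0) = 2 - 1 = 1)
(21*D)*(5 + 9) = (21*1)*(5 + 9) = 21*14 = 294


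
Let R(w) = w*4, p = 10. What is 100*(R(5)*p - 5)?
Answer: 19500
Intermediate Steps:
R(w) = 4*w
100*(R(5)*p - 5) = 100*((4*5)*10 - 5) = 100*(20*10 - 5) = 100*(200 - 5) = 100*195 = 19500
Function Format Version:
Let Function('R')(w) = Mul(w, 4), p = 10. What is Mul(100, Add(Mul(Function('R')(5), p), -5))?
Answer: 19500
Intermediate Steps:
Function('R')(w) = Mul(4, w)
Mul(100, Add(Mul(Function('R')(5), p), -5)) = Mul(100, Add(Mul(Mul(4, 5), 10), -5)) = Mul(100, Add(Mul(20, 10), -5)) = Mul(100, Add(200, -5)) = Mul(100, 195) = 19500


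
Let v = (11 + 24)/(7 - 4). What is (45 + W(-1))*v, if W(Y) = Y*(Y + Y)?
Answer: 1645/3 ≈ 548.33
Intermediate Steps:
W(Y) = 2*Y**2 (W(Y) = Y*(2*Y) = 2*Y**2)
v = 35/3 ≈ 11.667
(45 + W(-1))*v = (45 + 2*(-1)**2)*(35/3) = (45 + 2*1)*(35/3) = (45 + 2)*(35/3) = 47*(35/3) = 1645/3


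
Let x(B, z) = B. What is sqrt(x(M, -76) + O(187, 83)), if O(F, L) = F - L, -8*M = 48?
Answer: 7*sqrt(2) ≈ 9.8995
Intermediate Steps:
M = -6 (M = -1/8*48 = -6)
sqrt(x(M, -76) + O(187, 83)) = sqrt(-6 + (187 - 1*83)) = sqrt(-6 + (187 - 83)) = sqrt(-6 + 104) = sqrt(98) = 7*sqrt(2)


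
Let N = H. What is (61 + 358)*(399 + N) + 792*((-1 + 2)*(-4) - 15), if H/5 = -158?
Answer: -178877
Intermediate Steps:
H = -790 (H = 5*(-158) = -790)
N = -790
(61 + 358)*(399 + N) + 792*((-1 + 2)*(-4) - 15) = (61 + 358)*(399 - 790) + 792*((-1 + 2)*(-4) - 15) = 419*(-391) + 792*(1*(-4) - 15) = -163829 + 792*(-4 - 15) = -163829 + 792*(-19) = -163829 - 15048 = -178877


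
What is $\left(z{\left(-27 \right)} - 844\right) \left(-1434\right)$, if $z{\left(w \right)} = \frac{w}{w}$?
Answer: $1208862$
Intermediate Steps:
$z{\left(w \right)} = 1$
$\left(z{\left(-27 \right)} - 844\right) \left(-1434\right) = \left(1 - 844\right) \left(-1434\right) = \left(-843\right) \left(-1434\right) = 1208862$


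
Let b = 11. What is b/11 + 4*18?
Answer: 73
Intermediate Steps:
b/11 + 4*18 = 11/11 + 4*18 = 11*(1/11) + 72 = 1 + 72 = 73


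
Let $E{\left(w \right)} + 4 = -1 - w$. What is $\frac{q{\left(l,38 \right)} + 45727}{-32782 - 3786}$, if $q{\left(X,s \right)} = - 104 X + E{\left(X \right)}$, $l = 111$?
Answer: $- \frac{34067}{36568} \approx -0.93161$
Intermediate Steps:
$E{\left(w \right)} = -5 - w$ ($E{\left(w \right)} = -4 - \left(1 + w\right) = -5 - w$)
$q{\left(X,s \right)} = -5 - 105 X$ ($q{\left(X,s \right)} = - 104 X - \left(5 + X\right) = -5 - 105 X$)
$\frac{q{\left(l,38 \right)} + 45727}{-32782 - 3786} = \frac{\left(-5 - 11655\right) + 45727}{-32782 - 3786} = \frac{\left(-5 - 11655\right) + 45727}{-36568} = \left(-11660 + 45727\right) \left(- \frac{1}{36568}\right) = 34067 \left(- \frac{1}{36568}\right) = - \frac{34067}{36568}$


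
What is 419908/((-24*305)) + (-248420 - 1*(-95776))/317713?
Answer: -33631896121/581414790 ≈ -57.845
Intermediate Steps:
419908/((-24*305)) + (-248420 - 1*(-95776))/317713 = 419908/(-7320) + (-248420 + 95776)*(1/317713) = 419908*(-1/7320) - 152644*1/317713 = -104977/1830 - 152644/317713 = -33631896121/581414790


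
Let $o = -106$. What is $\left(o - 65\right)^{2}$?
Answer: $29241$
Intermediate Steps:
$\left(o - 65\right)^{2} = \left(-106 - 65\right)^{2} = \left(-171\right)^{2} = 29241$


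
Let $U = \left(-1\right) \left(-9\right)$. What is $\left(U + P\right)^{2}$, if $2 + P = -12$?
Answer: $25$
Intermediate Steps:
$P = -14$ ($P = -2 - 12 = -14$)
$U = 9$
$\left(U + P\right)^{2} = \left(9 - 14\right)^{2} = \left(-5\right)^{2} = 25$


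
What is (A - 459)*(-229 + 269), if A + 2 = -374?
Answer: -33400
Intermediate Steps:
A = -376 (A = -2 - 374 = -376)
(A - 459)*(-229 + 269) = (-376 - 459)*(-229 + 269) = -835*40 = -33400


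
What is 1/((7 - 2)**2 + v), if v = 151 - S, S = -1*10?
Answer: 1/186 ≈ 0.0053763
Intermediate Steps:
S = -10
v = 161 (v = 151 - 1*(-10) = 151 + 10 = 161)
1/((7 - 2)**2 + v) = 1/((7 - 2)**2 + 161) = 1/(5**2 + 161) = 1/(25 + 161) = 1/186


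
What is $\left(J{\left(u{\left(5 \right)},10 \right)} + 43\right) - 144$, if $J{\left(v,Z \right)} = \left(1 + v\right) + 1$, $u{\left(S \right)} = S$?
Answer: $-94$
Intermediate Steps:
$J{\left(v,Z \right)} = 2 + v$
$\left(J{\left(u{\left(5 \right)},10 \right)} + 43\right) - 144 = \left(\left(2 + 5\right) + 43\right) - 144 = \left(7 + 43\right) - 144 = 50 - 144 = -94$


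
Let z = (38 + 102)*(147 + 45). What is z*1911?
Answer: 51367680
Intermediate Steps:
z = 26880 (z = 140*192 = 26880)
z*1911 = 26880*1911 = 51367680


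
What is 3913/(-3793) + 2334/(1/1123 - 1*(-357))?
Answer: 4186497685/760329608 ≈ 5.5062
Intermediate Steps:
3913/(-3793) + 2334/(1/1123 - 1*(-357)) = 3913*(-1/3793) + 2334/(1/1123 + 357) = -3913/3793 + 2334/(400912/1123) = -3913/3793 + 2334*(1123/400912) = -3913/3793 + 1310541/200456 = 4186497685/760329608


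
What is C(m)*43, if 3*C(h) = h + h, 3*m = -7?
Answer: -602/9 ≈ -66.889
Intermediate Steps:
m = -7/3 (m = (⅓)*(-7) = -7/3 ≈ -2.3333)
C(h) = 2*h/3 (C(h) = (h + h)/3 = (2*h)/3 = 2*h/3)
C(m)*43 = ((⅔)*(-7/3))*43 = -14/9*43 = -602/9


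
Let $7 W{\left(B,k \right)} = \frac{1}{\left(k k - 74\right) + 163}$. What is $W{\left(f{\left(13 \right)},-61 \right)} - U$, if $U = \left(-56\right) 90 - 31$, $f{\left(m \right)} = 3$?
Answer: $\frac{135243571}{26670} \approx 5071.0$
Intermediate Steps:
$W{\left(B,k \right)} = \frac{1}{7 \left(89 + k^{2}\right)}$ ($W{\left(B,k \right)} = \frac{1}{7 \left(\left(k k - 74\right) + 163\right)} = \frac{1}{7 \left(\left(k^{2} - 74\right) + 163\right)} = \frac{1}{7 \left(\left(-74 + k^{2}\right) + 163\right)} = \frac{1}{7 \left(89 + k^{2}\right)}$)
$U = -5071$ ($U = -5040 - 31 = -5071$)
$W{\left(f{\left(13 \right)},-61 \right)} - U = \frac{1}{7 \left(89 + \left(-61\right)^{2}\right)} - -5071 = \frac{1}{7 \left(89 + 3721\right)} + 5071 = \frac{1}{7 \cdot 3810} + 5071 = \frac{1}{7} \cdot \frac{1}{3810} + 5071 = \frac{1}{26670} + 5071 = \frac{135243571}{26670}$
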